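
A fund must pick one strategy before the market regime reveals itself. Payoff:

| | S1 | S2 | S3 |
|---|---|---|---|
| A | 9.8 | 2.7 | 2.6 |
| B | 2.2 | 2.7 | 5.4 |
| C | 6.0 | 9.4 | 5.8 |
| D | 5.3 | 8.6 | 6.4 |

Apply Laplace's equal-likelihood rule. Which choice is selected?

Row averages: A=151/30, B=103/30, C=106/15, D=203/30
Highest average = 106/15 → C.

C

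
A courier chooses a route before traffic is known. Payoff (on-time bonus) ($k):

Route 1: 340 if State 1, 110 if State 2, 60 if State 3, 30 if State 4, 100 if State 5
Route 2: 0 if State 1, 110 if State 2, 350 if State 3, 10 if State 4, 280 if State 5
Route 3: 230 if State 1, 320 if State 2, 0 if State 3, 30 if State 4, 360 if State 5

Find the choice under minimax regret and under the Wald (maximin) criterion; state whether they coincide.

Column bests: State 1=340, State 2=320, State 3=350, State 4=30, State 5=360.
Route 1 regrets: 0, 210, 290, 0, 260 → max 290
Route 2 regrets: 340, 210, 0, 20, 80 → max 340
Route 3 regrets: 110, 0, 350, 0, 0 → max 350
Smallest max regret = 290 → Route 1.
Row minima: Route 1=30, Route 2=0, Route 3=0
Best worst-case = 30 → Route 1.

minimax regret → Route 1; maximin → Route 1 (agree)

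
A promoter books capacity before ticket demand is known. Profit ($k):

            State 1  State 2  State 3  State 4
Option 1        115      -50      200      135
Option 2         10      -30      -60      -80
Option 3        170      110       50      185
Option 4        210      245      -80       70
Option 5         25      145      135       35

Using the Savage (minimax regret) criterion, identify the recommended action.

Option 3

Column bests: State 1=210, State 2=245, State 3=200, State 4=185.
Option 1 regrets: 95, 295, 0, 50 → max 295
Option 2 regrets: 200, 275, 260, 265 → max 275
Option 3 regrets: 40, 135, 150, 0 → max 150
Option 4 regrets: 0, 0, 280, 115 → max 280
Option 5 regrets: 185, 100, 65, 150 → max 185
Smallest max regret = 150 → Option 3.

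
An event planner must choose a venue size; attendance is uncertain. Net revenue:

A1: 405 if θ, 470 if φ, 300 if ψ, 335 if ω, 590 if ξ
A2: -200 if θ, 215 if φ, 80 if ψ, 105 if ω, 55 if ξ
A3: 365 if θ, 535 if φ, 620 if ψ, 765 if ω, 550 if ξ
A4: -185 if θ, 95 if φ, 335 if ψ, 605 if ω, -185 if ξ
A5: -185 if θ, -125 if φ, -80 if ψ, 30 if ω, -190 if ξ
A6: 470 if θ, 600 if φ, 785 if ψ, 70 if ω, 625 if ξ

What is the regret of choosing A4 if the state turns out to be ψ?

450

Best payoff under ψ is 785.
Regret = 785 − 335 = 450.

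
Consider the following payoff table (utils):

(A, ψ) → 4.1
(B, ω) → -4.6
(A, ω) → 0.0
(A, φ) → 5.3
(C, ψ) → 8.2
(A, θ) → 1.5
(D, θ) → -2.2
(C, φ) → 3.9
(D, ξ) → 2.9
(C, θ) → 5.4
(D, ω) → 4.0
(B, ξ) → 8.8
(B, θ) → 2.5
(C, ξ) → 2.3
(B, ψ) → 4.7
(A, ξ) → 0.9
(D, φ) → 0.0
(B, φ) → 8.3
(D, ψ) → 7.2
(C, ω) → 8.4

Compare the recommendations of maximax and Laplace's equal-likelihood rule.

Row maxima: A=5.3, B=8.8, C=8.4, D=7.2
Best best-case = 8.8 → B.
Row averages: A=2.36, B=3.94, C=5.64, D=2.38
Highest average = 5.64 → C.

maximax → B; laplace → C (disagree)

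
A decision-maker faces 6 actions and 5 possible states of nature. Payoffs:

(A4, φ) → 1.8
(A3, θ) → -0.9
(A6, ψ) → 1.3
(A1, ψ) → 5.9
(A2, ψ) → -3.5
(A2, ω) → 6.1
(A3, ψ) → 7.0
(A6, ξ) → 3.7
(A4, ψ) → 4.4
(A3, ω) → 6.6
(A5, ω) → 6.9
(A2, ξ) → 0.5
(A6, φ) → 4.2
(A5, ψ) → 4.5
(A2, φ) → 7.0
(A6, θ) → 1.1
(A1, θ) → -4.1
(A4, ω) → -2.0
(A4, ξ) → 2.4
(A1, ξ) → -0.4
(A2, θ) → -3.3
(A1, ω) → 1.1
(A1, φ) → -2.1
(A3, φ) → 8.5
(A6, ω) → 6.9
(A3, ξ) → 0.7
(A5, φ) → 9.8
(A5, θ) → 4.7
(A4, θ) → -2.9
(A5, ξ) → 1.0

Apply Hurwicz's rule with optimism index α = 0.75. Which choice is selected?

A5

A1: 0.75·5.9 + 0.25·(-4.1) = 3.4
A2: 0.75·7.0 + 0.25·(-3.5) = 4.375
A3: 0.75·8.5 + 0.25·(-0.9) = 6.15
A4: 0.75·4.4 + 0.25·(-2.9) = 2.575
A5: 0.75·9.8 + 0.25·1.0 = 7.6
A6: 0.75·6.9 + 0.25·1.1 = 5.45
Highest Hurwicz score = 7.6 → A5.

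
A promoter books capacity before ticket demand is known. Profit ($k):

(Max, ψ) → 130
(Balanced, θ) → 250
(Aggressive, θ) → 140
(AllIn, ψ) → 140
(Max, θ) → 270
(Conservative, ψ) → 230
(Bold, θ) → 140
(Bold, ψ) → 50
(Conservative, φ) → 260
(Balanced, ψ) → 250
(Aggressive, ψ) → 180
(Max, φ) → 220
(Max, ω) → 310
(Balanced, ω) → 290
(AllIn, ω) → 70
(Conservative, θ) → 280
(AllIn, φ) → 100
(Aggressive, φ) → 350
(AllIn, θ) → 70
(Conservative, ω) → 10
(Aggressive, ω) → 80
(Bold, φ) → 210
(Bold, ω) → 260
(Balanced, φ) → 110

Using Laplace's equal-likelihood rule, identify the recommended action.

Row averages: Conservative=195, Balanced=225, Aggressive=187.5, Bold=165, AllIn=95, Max=232.5
Highest average = 232.5 → Max.

Max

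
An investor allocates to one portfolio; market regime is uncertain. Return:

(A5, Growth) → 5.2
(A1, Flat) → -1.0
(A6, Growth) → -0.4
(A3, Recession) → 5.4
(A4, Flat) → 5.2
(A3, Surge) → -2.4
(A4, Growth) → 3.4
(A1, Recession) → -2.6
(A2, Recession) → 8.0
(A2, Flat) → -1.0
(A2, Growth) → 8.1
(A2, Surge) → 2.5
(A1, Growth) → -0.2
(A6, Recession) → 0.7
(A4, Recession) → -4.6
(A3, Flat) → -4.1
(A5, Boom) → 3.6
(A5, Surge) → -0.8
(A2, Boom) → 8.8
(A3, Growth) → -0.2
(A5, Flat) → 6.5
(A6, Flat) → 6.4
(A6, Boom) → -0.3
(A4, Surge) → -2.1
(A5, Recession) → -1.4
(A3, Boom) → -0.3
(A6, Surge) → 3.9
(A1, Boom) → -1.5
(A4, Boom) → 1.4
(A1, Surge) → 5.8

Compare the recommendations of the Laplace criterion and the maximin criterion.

laplace → A2; maximin → A6 (disagree)

Row averages: A1=0.1, A2=5.28, A3=-0.32, A4=0.66, A5=2.62, A6=2.06
Highest average = 5.28 → A2.
Row minima: A1=-2.6, A2=-1.0, A3=-4.1, A4=-4.6, A5=-1.4, A6=-0.4
Best worst-case = -0.4 → A6.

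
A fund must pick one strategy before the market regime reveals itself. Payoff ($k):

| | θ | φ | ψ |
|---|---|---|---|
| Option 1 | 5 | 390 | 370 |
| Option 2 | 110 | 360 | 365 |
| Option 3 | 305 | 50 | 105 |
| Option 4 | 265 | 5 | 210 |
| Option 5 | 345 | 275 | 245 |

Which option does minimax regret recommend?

Option 5

Column bests: θ=345, φ=390, ψ=370.
Option 1 regrets: 340, 0, 0 → max 340
Option 2 regrets: 235, 30, 5 → max 235
Option 3 regrets: 40, 340, 265 → max 340
Option 4 regrets: 80, 385, 160 → max 385
Option 5 regrets: 0, 115, 125 → max 125
Smallest max regret = 125 → Option 5.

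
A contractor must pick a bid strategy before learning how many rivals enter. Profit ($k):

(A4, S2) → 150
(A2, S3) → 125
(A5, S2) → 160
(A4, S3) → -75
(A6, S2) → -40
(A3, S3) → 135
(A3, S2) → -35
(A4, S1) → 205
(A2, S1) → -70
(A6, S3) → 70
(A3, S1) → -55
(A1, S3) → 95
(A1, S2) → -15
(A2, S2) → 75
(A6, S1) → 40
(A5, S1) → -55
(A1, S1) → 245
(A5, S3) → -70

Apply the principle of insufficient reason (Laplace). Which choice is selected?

Row averages: A1=325/3, A2=130/3, A3=15, A4=280/3, A5=35/3, A6=70/3
Highest average = 325/3 → A1.

A1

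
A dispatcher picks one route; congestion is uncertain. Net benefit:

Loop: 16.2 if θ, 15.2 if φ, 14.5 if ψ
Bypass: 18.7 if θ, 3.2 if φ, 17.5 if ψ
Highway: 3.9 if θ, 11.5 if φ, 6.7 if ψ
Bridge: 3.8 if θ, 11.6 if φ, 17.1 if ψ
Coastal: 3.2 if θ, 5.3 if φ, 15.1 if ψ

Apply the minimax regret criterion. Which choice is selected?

Column bests: θ=18.7, φ=15.2, ψ=17.5.
Loop regrets: 2.5, 0.0, 3.0 → max 3.0
Bypass regrets: 0.0, 12.0, 0.0 → max 12.0
Highway regrets: 14.8, 3.7, 10.8 → max 14.8
Bridge regrets: 14.9, 3.6, 0.4 → max 14.9
Coastal regrets: 15.5, 9.9, 2.4 → max 15.5
Smallest max regret = 3.0 → Loop.

Loop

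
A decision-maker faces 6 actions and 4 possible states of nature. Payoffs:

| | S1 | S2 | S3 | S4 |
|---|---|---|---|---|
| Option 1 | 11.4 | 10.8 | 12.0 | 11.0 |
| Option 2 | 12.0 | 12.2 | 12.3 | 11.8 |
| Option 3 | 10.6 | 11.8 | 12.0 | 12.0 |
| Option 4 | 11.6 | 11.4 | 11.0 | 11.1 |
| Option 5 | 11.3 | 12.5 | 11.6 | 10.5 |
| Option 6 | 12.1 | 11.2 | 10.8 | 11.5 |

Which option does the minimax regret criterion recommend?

Column bests: S1=12.1, S2=12.5, S3=12.3, S4=12.0.
Option 1 regrets: 0.7, 1.7, 0.3, 1.0 → max 1.7
Option 2 regrets: 0.1, 0.3, 0.0, 0.2 → max 0.3
Option 3 regrets: 1.5, 0.7, 0.3, 0.0 → max 1.5
Option 4 regrets: 0.5, 1.1, 1.3, 0.9 → max 1.3
Option 5 regrets: 0.8, 0.0, 0.7, 1.5 → max 1.5
Option 6 regrets: 0.0, 1.3, 1.5, 0.5 → max 1.5
Smallest max regret = 0.3 → Option 2.

Option 2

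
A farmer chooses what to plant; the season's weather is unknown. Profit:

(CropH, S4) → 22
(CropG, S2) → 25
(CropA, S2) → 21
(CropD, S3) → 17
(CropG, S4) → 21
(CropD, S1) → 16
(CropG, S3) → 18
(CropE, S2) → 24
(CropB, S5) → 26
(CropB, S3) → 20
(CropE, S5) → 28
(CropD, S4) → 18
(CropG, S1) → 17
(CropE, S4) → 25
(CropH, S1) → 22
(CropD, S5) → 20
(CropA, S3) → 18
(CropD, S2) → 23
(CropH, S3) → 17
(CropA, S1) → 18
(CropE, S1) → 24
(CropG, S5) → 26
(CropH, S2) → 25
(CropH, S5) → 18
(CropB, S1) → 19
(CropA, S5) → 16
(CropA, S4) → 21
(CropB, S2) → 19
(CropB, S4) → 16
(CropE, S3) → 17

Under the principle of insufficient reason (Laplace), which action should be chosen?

Row averages: CropB=20, CropD=18.8, CropA=18.8, CropH=20.8, CropG=21.4, CropE=23.6
Highest average = 23.6 → CropE.

CropE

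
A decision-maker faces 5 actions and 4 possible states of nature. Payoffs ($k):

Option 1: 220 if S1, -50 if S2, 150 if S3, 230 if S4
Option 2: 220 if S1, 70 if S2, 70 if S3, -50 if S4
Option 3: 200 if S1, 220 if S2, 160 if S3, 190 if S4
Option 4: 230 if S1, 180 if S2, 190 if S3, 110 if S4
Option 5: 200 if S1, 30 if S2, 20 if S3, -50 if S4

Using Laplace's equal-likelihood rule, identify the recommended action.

Row averages: Option 1=137.5, Option 2=77.5, Option 3=192.5, Option 4=177.5, Option 5=50
Highest average = 192.5 → Option 3.

Option 3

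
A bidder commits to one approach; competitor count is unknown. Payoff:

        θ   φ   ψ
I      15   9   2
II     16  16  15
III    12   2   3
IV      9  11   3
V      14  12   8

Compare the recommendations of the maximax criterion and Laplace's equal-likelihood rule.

Row maxima: I=15, II=16, III=12, IV=11, V=14
Best best-case = 16 → II.
Row averages: I=26/3, II=47/3, III=17/3, IV=23/3, V=34/3
Highest average = 47/3 → II.

maximax → II; laplace → II (agree)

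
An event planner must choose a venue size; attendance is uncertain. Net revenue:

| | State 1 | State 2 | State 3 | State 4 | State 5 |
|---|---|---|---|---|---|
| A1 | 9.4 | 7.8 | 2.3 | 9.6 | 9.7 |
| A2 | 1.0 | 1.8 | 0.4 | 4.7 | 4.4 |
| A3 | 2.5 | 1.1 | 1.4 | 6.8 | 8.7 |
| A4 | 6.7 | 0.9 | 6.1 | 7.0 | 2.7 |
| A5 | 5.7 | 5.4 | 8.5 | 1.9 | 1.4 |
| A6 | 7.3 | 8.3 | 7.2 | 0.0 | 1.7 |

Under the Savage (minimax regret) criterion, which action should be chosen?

Column bests: State 1=9.4, State 2=8.3, State 3=8.5, State 4=9.6, State 5=9.7.
A1 regrets: 0.0, 0.5, 6.2, 0.0, 0.0 → max 6.2
A2 regrets: 8.4, 6.5, 8.1, 4.9, 5.3 → max 8.4
A3 regrets: 6.9, 7.2, 7.1, 2.8, 1.0 → max 7.2
A4 regrets: 2.7, 7.4, 2.4, 2.6, 7.0 → max 7.4
A5 regrets: 3.7, 2.9, 0.0, 7.7, 8.3 → max 8.3
A6 regrets: 2.1, 0.0, 1.3, 9.6, 8.0 → max 9.6
Smallest max regret = 6.2 → A1.

A1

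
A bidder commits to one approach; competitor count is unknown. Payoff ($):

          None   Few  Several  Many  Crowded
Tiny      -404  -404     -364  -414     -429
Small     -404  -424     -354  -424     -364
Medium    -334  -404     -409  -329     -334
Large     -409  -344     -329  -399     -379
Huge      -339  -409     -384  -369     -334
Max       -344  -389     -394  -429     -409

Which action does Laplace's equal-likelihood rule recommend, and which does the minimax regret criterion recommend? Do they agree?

Row averages: Tiny=-403, Small=-394, Medium=-362, Large=-372, Huge=-367, Max=-393
Highest average = -362 → Medium.
Column bests: None=-334, Few=-344, Several=-329, Many=-329, Crowded=-334.
Tiny regrets: 70, 60, 35, 85, 95 → max 95
Small regrets: 70, 80, 25, 95, 30 → max 95
Medium regrets: 0, 60, 80, 0, 0 → max 80
Large regrets: 75, 0, 0, 70, 45 → max 75
Huge regrets: 5, 65, 55, 40, 0 → max 65
Max regrets: 10, 45, 65, 100, 75 → max 100
Smallest max regret = 65 → Huge.

laplace → Medium; minimax regret → Huge (disagree)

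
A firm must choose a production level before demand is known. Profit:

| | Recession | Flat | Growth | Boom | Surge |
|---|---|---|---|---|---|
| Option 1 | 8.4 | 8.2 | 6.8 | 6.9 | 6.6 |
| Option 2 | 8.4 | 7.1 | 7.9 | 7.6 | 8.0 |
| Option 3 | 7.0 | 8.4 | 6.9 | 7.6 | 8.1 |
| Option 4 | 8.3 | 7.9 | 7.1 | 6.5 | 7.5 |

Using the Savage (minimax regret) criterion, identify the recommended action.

Option 4

Column bests: Recession=8.4, Flat=8.4, Growth=7.9, Boom=7.6, Surge=8.1.
Option 1 regrets: 0.0, 0.2, 1.1, 0.7, 1.5 → max 1.5
Option 2 regrets: 0.0, 1.3, 0.0, 0.0, 0.1 → max 1.3
Option 3 regrets: 1.4, 0.0, 1.0, 0.0, 0.0 → max 1.4
Option 4 regrets: 0.1, 0.5, 0.8, 1.1, 0.6 → max 1.1
Smallest max regret = 1.1 → Option 4.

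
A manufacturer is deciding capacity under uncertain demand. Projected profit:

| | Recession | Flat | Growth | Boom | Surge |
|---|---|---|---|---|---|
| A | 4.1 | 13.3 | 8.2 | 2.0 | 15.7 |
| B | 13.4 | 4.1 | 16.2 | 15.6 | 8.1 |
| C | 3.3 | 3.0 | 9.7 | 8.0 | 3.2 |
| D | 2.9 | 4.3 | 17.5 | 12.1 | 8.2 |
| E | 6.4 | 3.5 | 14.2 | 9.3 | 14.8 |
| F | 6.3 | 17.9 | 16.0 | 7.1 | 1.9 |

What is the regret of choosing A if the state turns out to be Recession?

9.3

Best payoff under Recession is 13.4.
Regret = 13.4 − 4.1 = 9.3.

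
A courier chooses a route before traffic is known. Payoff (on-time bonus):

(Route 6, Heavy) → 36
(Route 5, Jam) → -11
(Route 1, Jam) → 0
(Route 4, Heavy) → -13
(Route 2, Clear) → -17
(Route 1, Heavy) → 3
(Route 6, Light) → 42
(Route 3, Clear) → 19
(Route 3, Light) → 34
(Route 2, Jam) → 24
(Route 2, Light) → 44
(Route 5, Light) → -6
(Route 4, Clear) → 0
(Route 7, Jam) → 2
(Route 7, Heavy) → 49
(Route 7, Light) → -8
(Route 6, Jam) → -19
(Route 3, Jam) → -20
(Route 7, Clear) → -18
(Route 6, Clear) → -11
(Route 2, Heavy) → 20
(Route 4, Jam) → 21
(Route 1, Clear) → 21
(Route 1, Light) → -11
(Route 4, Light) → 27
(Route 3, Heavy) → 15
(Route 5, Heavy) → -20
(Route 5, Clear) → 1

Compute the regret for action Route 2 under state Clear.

38

Best payoff under Clear is 21.
Regret = 21 − (-17) = 38.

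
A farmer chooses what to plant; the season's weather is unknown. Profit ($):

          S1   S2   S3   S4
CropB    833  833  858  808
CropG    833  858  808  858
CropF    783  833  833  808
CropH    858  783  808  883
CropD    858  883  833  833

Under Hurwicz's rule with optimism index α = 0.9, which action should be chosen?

CropB: 0.9·858 + 0.1·808 = 853
CropG: 0.9·858 + 0.1·808 = 853
CropF: 0.9·833 + 0.1·783 = 828
CropH: 0.9·883 + 0.1·783 = 873
CropD: 0.9·883 + 0.1·833 = 878
Highest Hurwicz score = 878 → CropD.

CropD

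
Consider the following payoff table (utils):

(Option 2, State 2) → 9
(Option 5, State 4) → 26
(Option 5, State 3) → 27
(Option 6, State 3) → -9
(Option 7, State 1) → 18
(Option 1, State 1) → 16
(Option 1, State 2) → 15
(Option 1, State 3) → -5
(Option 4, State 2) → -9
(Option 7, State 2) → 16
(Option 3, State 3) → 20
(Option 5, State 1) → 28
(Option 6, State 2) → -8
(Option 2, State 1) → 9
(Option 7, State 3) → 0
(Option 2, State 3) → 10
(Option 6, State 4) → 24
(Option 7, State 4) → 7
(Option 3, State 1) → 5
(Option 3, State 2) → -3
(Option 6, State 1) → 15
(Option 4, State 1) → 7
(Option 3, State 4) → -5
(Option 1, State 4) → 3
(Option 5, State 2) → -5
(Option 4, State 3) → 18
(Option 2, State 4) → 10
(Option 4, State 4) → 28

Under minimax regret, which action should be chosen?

Option 2

Column bests: State 1=28, State 2=16, State 3=27, State 4=28.
Option 1 regrets: 12, 1, 32, 25 → max 32
Option 2 regrets: 19, 7, 17, 18 → max 19
Option 3 regrets: 23, 19, 7, 33 → max 33
Option 4 regrets: 21, 25, 9, 0 → max 25
Option 5 regrets: 0, 21, 0, 2 → max 21
Option 6 regrets: 13, 24, 36, 4 → max 36
Option 7 regrets: 10, 0, 27, 21 → max 27
Smallest max regret = 19 → Option 2.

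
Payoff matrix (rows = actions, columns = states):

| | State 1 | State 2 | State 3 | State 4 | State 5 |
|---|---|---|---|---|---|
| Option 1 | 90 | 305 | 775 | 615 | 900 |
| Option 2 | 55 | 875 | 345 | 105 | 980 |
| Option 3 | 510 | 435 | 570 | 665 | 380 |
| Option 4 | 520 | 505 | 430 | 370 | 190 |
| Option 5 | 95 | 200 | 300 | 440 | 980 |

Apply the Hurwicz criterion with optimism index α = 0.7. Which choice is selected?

Option 1: 0.7·900 + 0.3·90 = 657
Option 2: 0.7·980 + 0.3·55 = 702.5
Option 3: 0.7·665 + 0.3·380 = 579.5
Option 4: 0.7·520 + 0.3·190 = 421
Option 5: 0.7·980 + 0.3·95 = 714.5
Highest Hurwicz score = 714.5 → Option 5.

Option 5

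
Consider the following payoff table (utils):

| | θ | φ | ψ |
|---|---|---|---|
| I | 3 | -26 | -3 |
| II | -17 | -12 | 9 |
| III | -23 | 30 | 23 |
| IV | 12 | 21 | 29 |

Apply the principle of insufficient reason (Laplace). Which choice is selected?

Row averages: I=-26/3, II=-20/3, III=10, IV=62/3
Highest average = 62/3 → IV.

IV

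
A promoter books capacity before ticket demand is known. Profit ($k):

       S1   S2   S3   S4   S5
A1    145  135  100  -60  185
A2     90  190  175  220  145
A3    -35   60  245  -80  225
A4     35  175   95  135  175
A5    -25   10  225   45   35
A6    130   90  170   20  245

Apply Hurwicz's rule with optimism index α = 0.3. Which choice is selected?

A1: 0.3·185 + 0.7·(-60) = 13.5
A2: 0.3·220 + 0.7·90 = 129
A3: 0.3·245 + 0.7·(-80) = 17.5
A4: 0.3·175 + 0.7·35 = 77
A5: 0.3·225 + 0.7·(-25) = 50
A6: 0.3·245 + 0.7·20 = 87.5
Highest Hurwicz score = 129 → A2.

A2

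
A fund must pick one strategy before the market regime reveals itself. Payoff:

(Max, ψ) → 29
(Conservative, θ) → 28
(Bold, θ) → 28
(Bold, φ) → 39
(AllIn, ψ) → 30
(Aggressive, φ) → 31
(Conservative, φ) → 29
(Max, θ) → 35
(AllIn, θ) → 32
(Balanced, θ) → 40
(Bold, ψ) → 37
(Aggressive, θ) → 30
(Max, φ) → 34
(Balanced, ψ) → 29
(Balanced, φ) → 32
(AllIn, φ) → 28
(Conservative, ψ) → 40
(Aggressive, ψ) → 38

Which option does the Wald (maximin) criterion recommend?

Aggressive

Row minima: Conservative=28, Balanced=29, Aggressive=30, Bold=28, AllIn=28, Max=29
Best worst-case = 30 → Aggressive.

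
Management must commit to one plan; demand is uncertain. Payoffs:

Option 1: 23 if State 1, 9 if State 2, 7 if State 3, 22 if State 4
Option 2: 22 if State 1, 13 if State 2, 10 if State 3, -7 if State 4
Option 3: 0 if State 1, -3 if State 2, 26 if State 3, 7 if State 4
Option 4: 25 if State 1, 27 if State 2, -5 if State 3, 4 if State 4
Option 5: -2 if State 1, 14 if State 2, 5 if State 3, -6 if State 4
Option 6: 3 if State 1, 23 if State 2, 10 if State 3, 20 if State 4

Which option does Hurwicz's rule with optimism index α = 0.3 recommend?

Option 1

Option 1: 0.3·23 + 0.7·7 = 11.8
Option 2: 0.3·22 + 0.7·(-7) = 1.7
Option 3: 0.3·26 + 0.7·(-3) = 5.7
Option 4: 0.3·27 + 0.7·(-5) = 4.6
Option 5: 0.3·14 + 0.7·(-6) = 0
Option 6: 0.3·23 + 0.7·3 = 9
Highest Hurwicz score = 11.8 → Option 1.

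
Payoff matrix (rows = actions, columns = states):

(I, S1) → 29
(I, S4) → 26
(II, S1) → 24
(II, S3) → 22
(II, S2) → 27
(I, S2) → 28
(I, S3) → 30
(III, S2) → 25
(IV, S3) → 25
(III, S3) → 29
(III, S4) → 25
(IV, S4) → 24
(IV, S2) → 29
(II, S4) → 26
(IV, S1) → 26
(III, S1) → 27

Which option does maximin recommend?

I

Row minima: I=26, II=22, III=25, IV=24
Best worst-case = 26 → I.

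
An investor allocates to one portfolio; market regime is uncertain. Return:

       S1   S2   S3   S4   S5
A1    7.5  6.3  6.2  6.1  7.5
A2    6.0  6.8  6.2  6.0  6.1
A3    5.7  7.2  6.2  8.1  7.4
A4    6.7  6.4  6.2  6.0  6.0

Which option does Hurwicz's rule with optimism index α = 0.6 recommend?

A1: 0.6·7.5 + 0.4·6.1 = 6.94
A2: 0.6·6.8 + 0.4·6.0 = 6.48
A3: 0.6·8.1 + 0.4·5.7 = 7.14
A4: 0.6·6.7 + 0.4·6.0 = 6.42
Highest Hurwicz score = 7.14 → A3.

A3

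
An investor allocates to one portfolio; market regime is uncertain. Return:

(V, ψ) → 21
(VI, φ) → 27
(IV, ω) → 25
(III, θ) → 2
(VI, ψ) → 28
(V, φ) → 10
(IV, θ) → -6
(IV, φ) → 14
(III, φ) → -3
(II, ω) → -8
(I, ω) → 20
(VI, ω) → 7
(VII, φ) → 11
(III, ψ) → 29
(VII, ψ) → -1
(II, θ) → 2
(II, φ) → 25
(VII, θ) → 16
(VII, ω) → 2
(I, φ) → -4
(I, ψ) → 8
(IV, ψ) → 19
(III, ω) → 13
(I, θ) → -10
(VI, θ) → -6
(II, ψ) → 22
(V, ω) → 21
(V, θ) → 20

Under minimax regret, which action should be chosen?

V

Column bests: θ=20, φ=27, ψ=29, ω=25.
I regrets: 30, 31, 21, 5 → max 31
II regrets: 18, 2, 7, 33 → max 33
III regrets: 18, 30, 0, 12 → max 30
IV regrets: 26, 13, 10, 0 → max 26
V regrets: 0, 17, 8, 4 → max 17
VI regrets: 26, 0, 1, 18 → max 26
VII regrets: 4, 16, 30, 23 → max 30
Smallest max regret = 17 → V.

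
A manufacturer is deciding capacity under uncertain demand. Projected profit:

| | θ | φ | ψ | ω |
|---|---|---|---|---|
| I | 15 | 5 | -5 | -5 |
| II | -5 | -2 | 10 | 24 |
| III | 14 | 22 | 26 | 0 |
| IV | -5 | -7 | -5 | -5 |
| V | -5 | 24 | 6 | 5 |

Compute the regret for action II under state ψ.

Best payoff under ψ is 26.
Regret = 26 − 10 = 16.

16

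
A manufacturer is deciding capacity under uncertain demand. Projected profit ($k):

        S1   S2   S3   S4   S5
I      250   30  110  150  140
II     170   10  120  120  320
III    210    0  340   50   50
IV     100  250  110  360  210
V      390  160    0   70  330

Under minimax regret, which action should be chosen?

Column bests: S1=390, S2=250, S3=340, S4=360, S5=330.
I regrets: 140, 220, 230, 210, 190 → max 230
II regrets: 220, 240, 220, 240, 10 → max 240
III regrets: 180, 250, 0, 310, 280 → max 310
IV regrets: 290, 0, 230, 0, 120 → max 290
V regrets: 0, 90, 340, 290, 0 → max 340
Smallest max regret = 230 → I.

I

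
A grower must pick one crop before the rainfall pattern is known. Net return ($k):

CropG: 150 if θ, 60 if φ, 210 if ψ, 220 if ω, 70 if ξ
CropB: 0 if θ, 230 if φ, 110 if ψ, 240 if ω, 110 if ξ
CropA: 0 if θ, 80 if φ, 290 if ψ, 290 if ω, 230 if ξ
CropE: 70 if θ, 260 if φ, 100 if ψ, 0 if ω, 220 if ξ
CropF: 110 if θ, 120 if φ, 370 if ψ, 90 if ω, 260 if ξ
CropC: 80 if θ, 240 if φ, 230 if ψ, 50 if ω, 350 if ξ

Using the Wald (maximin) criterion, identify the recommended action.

CropF

Row minima: CropG=60, CropB=0, CropA=0, CropE=0, CropF=90, CropC=50
Best worst-case = 90 → CropF.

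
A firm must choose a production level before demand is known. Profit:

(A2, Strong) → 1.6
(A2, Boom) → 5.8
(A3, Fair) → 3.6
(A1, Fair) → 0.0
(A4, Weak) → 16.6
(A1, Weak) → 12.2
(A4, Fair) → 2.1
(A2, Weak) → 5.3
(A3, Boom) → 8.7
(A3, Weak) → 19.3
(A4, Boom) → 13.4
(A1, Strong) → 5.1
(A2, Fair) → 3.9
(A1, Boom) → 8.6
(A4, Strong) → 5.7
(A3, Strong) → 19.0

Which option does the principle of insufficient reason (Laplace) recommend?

Row averages: A1=6.475, A2=4.15, A3=12.65, A4=9.45
Highest average = 12.65 → A3.

A3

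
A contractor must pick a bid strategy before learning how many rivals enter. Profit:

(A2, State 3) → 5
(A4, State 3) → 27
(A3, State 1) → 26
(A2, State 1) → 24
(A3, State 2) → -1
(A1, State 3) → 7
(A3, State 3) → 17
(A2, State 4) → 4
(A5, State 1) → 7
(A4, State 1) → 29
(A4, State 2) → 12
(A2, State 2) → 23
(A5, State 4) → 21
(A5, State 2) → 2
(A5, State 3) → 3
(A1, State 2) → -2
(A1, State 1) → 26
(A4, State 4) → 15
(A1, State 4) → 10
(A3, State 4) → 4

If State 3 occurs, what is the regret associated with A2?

22

Best payoff under State 3 is 27.
Regret = 27 − 5 = 22.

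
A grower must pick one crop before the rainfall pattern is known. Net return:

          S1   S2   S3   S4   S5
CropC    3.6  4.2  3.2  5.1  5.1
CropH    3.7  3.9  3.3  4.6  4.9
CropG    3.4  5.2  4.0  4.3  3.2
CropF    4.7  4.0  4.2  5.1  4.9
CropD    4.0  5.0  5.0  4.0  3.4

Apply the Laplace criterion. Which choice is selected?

CropF

Row averages: CropC=4.24, CropH=4.08, CropG=4.02, CropF=4.58, CropD=4.28
Highest average = 4.58 → CropF.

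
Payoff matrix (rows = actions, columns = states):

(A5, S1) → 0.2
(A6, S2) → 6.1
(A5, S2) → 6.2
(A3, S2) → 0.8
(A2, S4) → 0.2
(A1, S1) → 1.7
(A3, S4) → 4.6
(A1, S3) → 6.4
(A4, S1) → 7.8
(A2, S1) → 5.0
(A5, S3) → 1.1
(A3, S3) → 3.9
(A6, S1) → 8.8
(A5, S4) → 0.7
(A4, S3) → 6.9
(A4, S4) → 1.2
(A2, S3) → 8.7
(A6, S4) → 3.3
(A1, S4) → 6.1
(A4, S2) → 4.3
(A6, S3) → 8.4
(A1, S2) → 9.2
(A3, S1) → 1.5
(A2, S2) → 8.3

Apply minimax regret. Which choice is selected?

Column bests: S1=8.8, S2=9.2, S3=8.7, S4=6.1.
A1 regrets: 7.1, 0.0, 2.3, 0.0 → max 7.1
A2 regrets: 3.8, 0.9, 0.0, 5.9 → max 5.9
A3 regrets: 7.3, 8.4, 4.8, 1.5 → max 8.4
A4 regrets: 1.0, 4.9, 1.8, 4.9 → max 4.9
A5 regrets: 8.6, 3.0, 7.6, 5.4 → max 8.6
A6 regrets: 0.0, 3.1, 0.3, 2.8 → max 3.1
Smallest max regret = 3.1 → A6.

A6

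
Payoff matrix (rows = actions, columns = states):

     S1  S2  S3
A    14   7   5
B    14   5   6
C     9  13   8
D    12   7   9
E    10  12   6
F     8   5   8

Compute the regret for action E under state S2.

1

Best payoff under S2 is 13.
Regret = 13 − 12 = 1.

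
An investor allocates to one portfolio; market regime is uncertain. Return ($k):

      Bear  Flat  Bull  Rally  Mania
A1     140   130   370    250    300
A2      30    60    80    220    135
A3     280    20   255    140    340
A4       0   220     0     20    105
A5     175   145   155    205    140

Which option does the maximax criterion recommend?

Row maxima: A1=370, A2=220, A3=340, A4=220, A5=205
Best best-case = 370 → A1.

A1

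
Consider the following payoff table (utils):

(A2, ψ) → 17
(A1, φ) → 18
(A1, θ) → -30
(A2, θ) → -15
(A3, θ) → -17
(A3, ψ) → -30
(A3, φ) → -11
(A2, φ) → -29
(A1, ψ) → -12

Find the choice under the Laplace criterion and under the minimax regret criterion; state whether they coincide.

Row averages: A1=-8, A2=-9, A3=-58/3
Highest average = -8 → A1.
Column bests: θ=-15, φ=18, ψ=17.
A1 regrets: 15, 0, 29 → max 29
A2 regrets: 0, 47, 0 → max 47
A3 regrets: 2, 29, 47 → max 47
Smallest max regret = 29 → A1.

laplace → A1; minimax regret → A1 (agree)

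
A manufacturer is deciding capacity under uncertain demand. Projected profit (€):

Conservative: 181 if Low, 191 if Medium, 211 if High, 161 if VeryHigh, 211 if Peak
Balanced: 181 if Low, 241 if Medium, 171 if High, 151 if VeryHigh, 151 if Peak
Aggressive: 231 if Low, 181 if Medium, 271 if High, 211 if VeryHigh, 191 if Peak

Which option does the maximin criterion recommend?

Row minima: Conservative=161, Balanced=151, Aggressive=181
Best worst-case = 181 → Aggressive.

Aggressive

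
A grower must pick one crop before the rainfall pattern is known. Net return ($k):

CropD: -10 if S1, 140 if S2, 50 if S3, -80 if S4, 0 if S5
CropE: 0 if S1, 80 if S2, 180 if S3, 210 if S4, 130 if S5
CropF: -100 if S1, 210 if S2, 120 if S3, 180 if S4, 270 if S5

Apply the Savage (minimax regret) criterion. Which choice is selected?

Column bests: S1=0, S2=210, S3=180, S4=210, S5=270.
CropD regrets: 10, 70, 130, 290, 270 → max 290
CropE regrets: 0, 130, 0, 0, 140 → max 140
CropF regrets: 100, 0, 60, 30, 0 → max 100
Smallest max regret = 100 → CropF.

CropF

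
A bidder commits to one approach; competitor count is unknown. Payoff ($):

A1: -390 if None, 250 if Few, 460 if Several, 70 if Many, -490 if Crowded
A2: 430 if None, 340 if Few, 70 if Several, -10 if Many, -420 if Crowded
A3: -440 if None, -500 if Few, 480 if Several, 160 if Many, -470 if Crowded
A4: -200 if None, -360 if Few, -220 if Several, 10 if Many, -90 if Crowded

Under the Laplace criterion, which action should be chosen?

A2

Row averages: A1=-20, A2=82, A3=-154, A4=-172
Highest average = 82 → A2.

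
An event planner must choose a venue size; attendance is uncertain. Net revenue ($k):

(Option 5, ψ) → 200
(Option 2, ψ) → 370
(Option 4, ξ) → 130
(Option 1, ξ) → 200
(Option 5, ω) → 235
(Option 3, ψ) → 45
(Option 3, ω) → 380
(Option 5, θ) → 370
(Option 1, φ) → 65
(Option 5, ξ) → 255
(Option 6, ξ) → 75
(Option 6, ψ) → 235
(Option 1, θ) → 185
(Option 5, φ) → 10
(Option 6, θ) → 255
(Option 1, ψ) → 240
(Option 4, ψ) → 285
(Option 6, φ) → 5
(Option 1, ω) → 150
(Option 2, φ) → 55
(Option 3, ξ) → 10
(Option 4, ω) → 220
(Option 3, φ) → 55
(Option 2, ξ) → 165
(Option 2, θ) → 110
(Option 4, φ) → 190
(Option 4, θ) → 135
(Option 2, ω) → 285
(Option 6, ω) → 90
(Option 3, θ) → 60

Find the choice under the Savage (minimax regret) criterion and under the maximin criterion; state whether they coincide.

minimax regret → Option 5; maximin → Option 4 (disagree)

Column bests: θ=370, φ=190, ψ=370, ω=380, ξ=255.
Option 1 regrets: 185, 125, 130, 230, 55 → max 230
Option 2 regrets: 260, 135, 0, 95, 90 → max 260
Option 3 regrets: 310, 135, 325, 0, 245 → max 325
Option 4 regrets: 235, 0, 85, 160, 125 → max 235
Option 5 regrets: 0, 180, 170, 145, 0 → max 180
Option 6 regrets: 115, 185, 135, 290, 180 → max 290
Smallest max regret = 180 → Option 5.
Row minima: Option 1=65, Option 2=55, Option 3=10, Option 4=130, Option 5=10, Option 6=5
Best worst-case = 130 → Option 4.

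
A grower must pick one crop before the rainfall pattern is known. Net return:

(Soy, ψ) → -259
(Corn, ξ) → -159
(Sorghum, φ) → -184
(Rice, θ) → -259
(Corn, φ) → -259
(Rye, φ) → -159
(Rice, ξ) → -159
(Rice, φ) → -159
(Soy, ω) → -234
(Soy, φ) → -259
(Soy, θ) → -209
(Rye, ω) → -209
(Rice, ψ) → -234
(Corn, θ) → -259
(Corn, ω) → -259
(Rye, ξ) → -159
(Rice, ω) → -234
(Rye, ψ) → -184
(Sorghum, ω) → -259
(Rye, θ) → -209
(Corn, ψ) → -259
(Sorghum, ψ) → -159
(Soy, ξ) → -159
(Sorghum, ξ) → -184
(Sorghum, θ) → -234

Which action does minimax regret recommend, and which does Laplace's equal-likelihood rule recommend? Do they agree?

minimax regret → Rye; laplace → Rye (agree)

Column bests: θ=-209, φ=-159, ψ=-159, ω=-209, ξ=-159.
Soy regrets: 0, 100, 100, 25, 0 → max 100
Rye regrets: 0, 0, 25, 0, 0 → max 25
Rice regrets: 50, 0, 75, 25, 0 → max 75
Sorghum regrets: 25, 25, 0, 50, 25 → max 50
Corn regrets: 50, 100, 100, 50, 0 → max 100
Smallest max regret = 25 → Rye.
Row averages: Soy=-224, Rye=-184, Rice=-209, Sorghum=-204, Corn=-239
Highest average = -184 → Rye.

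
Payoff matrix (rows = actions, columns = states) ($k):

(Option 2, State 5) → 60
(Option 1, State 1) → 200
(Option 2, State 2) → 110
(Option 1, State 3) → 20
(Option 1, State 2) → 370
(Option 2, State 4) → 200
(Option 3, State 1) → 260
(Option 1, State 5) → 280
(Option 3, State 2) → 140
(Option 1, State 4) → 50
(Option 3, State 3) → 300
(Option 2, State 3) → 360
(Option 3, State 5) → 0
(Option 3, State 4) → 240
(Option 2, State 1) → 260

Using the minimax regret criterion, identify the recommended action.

Column bests: State 1=260, State 2=370, State 3=360, State 4=240, State 5=280.
Option 1 regrets: 60, 0, 340, 190, 0 → max 340
Option 2 regrets: 0, 260, 0, 40, 220 → max 260
Option 3 regrets: 0, 230, 60, 0, 280 → max 280
Smallest max regret = 260 → Option 2.

Option 2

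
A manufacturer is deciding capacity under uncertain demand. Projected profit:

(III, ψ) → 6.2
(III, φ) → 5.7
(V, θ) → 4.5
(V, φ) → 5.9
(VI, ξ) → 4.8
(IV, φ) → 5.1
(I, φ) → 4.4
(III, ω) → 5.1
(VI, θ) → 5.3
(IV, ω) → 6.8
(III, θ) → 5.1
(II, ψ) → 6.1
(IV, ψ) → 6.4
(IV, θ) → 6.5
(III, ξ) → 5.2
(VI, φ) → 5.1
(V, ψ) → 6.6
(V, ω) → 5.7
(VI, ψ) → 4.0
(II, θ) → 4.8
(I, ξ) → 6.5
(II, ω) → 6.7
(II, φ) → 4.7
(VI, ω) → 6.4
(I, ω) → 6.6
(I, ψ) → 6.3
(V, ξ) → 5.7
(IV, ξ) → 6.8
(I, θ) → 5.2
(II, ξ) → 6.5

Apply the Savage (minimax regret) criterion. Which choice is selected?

Column bests: θ=6.5, φ=5.9, ψ=6.6, ω=6.8, ξ=6.8.
I regrets: 1.3, 1.5, 0.3, 0.2, 0.3 → max 1.5
II regrets: 1.7, 1.2, 0.5, 0.1, 0.3 → max 1.7
III regrets: 1.4, 0.2, 0.4, 1.7, 1.6 → max 1.7
IV regrets: 0.0, 0.8, 0.2, 0.0, 0.0 → max 0.8
V regrets: 2.0, 0.0, 0.0, 1.1, 1.1 → max 2.0
VI regrets: 1.2, 0.8, 2.6, 0.4, 2.0 → max 2.6
Smallest max regret = 0.8 → IV.

IV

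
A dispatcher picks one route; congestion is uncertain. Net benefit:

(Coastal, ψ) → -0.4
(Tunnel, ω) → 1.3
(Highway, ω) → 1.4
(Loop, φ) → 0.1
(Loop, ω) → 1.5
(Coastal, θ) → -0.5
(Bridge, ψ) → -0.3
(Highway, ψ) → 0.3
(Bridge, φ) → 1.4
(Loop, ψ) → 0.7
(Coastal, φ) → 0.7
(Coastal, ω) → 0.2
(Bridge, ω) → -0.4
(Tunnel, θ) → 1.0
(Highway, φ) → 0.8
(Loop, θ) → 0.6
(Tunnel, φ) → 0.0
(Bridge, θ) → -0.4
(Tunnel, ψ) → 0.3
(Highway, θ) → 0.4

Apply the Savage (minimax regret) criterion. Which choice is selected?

Highway

Column bests: θ=1.0, φ=1.4, ψ=0.7, ω=1.5.
Bridge regrets: 1.4, 0.0, 1.0, 1.9 → max 1.9
Highway regrets: 0.6, 0.6, 0.4, 0.1 → max 0.6
Coastal regrets: 1.5, 0.7, 1.1, 1.3 → max 1.5
Loop regrets: 0.4, 1.3, 0.0, 0.0 → max 1.3
Tunnel regrets: 0.0, 1.4, 0.4, 0.2 → max 1.4
Smallest max regret = 0.6 → Highway.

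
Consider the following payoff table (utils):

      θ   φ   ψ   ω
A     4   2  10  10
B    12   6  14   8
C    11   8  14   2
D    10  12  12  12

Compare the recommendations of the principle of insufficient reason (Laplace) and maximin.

Row averages: A=6.5, B=10, C=8.75, D=11.5
Highest average = 11.5 → D.
Row minima: A=2, B=6, C=2, D=10
Best worst-case = 10 → D.

laplace → D; maximin → D (agree)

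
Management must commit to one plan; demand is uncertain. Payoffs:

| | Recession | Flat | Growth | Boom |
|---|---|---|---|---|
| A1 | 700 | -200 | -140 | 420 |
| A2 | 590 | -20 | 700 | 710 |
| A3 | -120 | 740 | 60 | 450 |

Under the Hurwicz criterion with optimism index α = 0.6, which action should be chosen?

A1: 0.6·700 + 0.4·(-200) = 340
A2: 0.6·710 + 0.4·(-20) = 418
A3: 0.6·740 + 0.4·(-120) = 396
Highest Hurwicz score = 418 → A2.

A2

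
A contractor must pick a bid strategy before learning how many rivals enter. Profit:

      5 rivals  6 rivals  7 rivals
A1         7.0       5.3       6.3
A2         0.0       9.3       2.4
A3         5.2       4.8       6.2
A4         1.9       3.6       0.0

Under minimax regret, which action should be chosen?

A1

Column bests: 5 rivals=7.0, 6 rivals=9.3, 7 rivals=6.3.
A1 regrets: 0.0, 4.0, 0.0 → max 4.0
A2 regrets: 7.0, 0.0, 3.9 → max 7.0
A3 regrets: 1.8, 4.5, 0.1 → max 4.5
A4 regrets: 5.1, 5.7, 6.3 → max 6.3
Smallest max regret = 4.0 → A1.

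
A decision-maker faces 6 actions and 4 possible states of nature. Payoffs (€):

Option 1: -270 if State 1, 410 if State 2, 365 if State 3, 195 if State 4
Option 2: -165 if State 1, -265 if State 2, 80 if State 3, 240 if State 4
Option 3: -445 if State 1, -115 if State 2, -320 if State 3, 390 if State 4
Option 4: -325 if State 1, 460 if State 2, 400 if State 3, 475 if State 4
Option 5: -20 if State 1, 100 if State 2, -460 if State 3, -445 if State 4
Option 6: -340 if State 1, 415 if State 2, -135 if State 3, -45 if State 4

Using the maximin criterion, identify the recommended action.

Row minima: Option 1=-270, Option 2=-265, Option 3=-445, Option 4=-325, Option 5=-460, Option 6=-340
Best worst-case = -265 → Option 2.

Option 2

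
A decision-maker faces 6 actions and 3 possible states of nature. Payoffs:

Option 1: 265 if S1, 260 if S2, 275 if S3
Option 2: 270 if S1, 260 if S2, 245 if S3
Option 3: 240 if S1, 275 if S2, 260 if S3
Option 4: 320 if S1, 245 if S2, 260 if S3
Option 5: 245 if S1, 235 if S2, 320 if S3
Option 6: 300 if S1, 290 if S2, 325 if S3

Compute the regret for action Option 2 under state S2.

30

Best payoff under S2 is 290.
Regret = 290 − 260 = 30.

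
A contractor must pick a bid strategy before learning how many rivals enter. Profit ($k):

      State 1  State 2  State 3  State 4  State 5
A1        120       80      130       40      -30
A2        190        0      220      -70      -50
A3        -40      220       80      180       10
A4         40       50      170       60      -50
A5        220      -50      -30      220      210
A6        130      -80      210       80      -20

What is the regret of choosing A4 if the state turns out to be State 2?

170

Best payoff under State 2 is 220.
Regret = 220 − 50 = 170.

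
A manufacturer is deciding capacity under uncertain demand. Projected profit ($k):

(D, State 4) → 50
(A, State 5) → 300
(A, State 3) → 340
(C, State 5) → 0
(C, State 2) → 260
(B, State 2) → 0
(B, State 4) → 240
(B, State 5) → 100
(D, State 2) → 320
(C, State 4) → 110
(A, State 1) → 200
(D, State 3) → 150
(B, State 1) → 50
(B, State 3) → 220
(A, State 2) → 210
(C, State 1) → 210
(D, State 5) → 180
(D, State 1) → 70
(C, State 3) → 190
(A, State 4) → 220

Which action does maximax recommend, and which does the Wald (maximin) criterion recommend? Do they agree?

Row maxima: A=340, B=240, C=260, D=320
Best best-case = 340 → A.
Row minima: A=200, B=0, C=0, D=50
Best worst-case = 200 → A.

maximax → A; maximin → A (agree)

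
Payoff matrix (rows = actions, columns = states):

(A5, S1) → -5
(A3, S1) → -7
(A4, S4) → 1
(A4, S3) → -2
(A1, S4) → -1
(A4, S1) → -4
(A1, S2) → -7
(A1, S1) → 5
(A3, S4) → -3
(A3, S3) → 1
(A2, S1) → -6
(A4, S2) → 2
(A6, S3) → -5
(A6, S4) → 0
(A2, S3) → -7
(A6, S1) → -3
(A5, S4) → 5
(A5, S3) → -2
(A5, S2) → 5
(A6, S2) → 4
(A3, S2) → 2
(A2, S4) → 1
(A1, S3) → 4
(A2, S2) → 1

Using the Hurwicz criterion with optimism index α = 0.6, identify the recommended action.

A5

A1: 0.6·5 + 0.4·(-7) = 0.2
A2: 0.6·1 + 0.4·(-7) = -2.2
A3: 0.6·2 + 0.4·(-7) = -1.6
A4: 0.6·2 + 0.4·(-4) = -0.4
A5: 0.6·5 + 0.4·(-5) = 1
A6: 0.6·4 + 0.4·(-5) = 0.4
Highest Hurwicz score = 1 → A5.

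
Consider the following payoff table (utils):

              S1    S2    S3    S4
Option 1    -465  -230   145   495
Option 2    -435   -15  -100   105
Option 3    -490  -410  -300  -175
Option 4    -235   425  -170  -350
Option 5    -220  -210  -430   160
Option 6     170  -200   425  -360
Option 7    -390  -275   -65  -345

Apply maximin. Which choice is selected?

Row minima: Option 1=-465, Option 2=-435, Option 3=-490, Option 4=-350, Option 5=-430, Option 6=-360, Option 7=-390
Best worst-case = -350 → Option 4.

Option 4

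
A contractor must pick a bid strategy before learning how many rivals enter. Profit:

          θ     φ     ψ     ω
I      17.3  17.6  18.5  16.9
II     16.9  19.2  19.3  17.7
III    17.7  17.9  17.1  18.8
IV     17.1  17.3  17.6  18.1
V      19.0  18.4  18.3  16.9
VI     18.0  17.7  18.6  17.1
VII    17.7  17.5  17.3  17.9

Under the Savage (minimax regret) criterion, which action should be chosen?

VI

Column bests: θ=19.0, φ=19.2, ψ=19.3, ω=18.8.
I regrets: 1.7, 1.6, 0.8, 1.9 → max 1.9
II regrets: 2.1, 0.0, 0.0, 1.1 → max 2.1
III regrets: 1.3, 1.3, 2.2, 0.0 → max 2.2
IV regrets: 1.9, 1.9, 1.7, 0.7 → max 1.9
V regrets: 0.0, 0.8, 1.0, 1.9 → max 1.9
VI regrets: 1.0, 1.5, 0.7, 1.7 → max 1.7
VII regrets: 1.3, 1.7, 2.0, 0.9 → max 2.0
Smallest max regret = 1.7 → VI.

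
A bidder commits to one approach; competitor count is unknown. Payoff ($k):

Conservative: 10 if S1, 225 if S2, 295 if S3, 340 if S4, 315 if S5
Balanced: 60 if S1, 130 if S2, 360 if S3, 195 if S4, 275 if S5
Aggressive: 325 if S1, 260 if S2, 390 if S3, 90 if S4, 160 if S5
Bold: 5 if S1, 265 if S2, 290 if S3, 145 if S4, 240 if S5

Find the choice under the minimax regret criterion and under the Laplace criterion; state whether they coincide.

Column bests: S1=325, S2=265, S3=390, S4=340, S5=315.
Conservative regrets: 315, 40, 95, 0, 0 → max 315
Balanced regrets: 265, 135, 30, 145, 40 → max 265
Aggressive regrets: 0, 5, 0, 250, 155 → max 250
Bold regrets: 320, 0, 100, 195, 75 → max 320
Smallest max regret = 250 → Aggressive.
Row averages: Conservative=237, Balanced=204, Aggressive=245, Bold=189
Highest average = 245 → Aggressive.

minimax regret → Aggressive; laplace → Aggressive (agree)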